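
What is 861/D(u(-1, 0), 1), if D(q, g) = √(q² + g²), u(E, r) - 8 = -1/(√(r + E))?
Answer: 861/(4*√(4 + I)) ≈ 105.21 - 12.952*I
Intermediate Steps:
u(E, r) = 8 - 1/√(E + r) (u(E, r) = 8 - 1/(√(r + E)) = 8 - 1/(√(E + r)) = 8 - 1/√(E + r))
D(q, g) = √(g² + q²)
861/D(u(-1, 0), 1) = 861/(√(1² + (8 - 1/√(-1 + 0))²)) = 861/(√(1 + (8 - 1/√(-1))²)) = 861/(√(1 + (8 - (-1)*I)²)) = 861/(√(1 + (8 + I)²)) = 861/√(1 + (8 + I)²)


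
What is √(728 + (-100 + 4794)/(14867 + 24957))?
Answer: √72172452774/9956 ≈ 26.984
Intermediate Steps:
√(728 + (-100 + 4794)/(14867 + 24957)) = √(728 + 4694/39824) = √(728 + 4694*(1/39824)) = √(728 + 2347/19912) = √(14498283/19912) = √72172452774/9956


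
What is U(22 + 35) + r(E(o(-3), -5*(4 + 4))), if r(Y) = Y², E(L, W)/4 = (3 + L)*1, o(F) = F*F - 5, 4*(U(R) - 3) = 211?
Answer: 3359/4 ≈ 839.75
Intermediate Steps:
U(R) = 223/4 (U(R) = 3 + (¼)*211 = 3 + 211/4 = 223/4)
o(F) = -5 + F² (o(F) = F² - 5 = -5 + F²)
E(L, W) = 12 + 4*L (E(L, W) = 4*((3 + L)*1) = 4*(3 + L) = 12 + 4*L)
U(22 + 35) + r(E(o(-3), -5*(4 + 4))) = 223/4 + (12 + 4*(-5 + (-3)²))² = 223/4 + (12 + 4*(-5 + 9))² = 223/4 + (12 + 4*4)² = 223/4 + (12 + 16)² = 223/4 + 28² = 223/4 + 784 = 3359/4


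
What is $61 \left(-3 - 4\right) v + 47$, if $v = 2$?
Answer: $-807$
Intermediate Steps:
$61 \left(-3 - 4\right) v + 47 = 61 \left(-3 - 4\right) 2 + 47 = 61 \left(\left(-7\right) 2\right) + 47 = 61 \left(-14\right) + 47 = -854 + 47 = -807$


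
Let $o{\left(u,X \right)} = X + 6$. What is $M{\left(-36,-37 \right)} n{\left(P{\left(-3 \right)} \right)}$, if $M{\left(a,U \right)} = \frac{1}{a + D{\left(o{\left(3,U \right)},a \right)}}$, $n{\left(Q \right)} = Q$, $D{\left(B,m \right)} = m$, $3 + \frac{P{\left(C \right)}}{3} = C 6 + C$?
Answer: $1$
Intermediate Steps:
$o{\left(u,X \right)} = 6 + X$
$P{\left(C \right)} = -9 + 21 C$ ($P{\left(C \right)} = -9 + 3 \left(C 6 + C\right) = -9 + 3 \left(6 C + C\right) = -9 + 3 \cdot 7 C = -9 + 21 C$)
$M{\left(a,U \right)} = \frac{1}{2 a}$ ($M{\left(a,U \right)} = \frac{1}{a + a} = \frac{1}{2 a}$)
$M{\left(-36,-37 \right)} n{\left(P{\left(-3 \right)} \right)} = \frac{1}{2 \left(-36\right)} \left(-9 + 21 \left(-3\right)\right) = \frac{1}{2} \left(- \frac{1}{36}\right) \left(-9 - 63\right) = \left(- \frac{1}{72}\right) \left(-72\right) = 1$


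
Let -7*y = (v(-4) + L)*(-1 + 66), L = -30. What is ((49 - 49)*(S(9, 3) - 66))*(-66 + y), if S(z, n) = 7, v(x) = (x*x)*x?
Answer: 0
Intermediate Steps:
v(x) = x³ (v(x) = x²*x = x³)
y = 6110/7 (y = -((-4)³ - 30)*(-1 + 66)/7 = -(-64 - 30)*65/7 = -(-94)*65/7 = -⅐*(-6110) = 6110/7 ≈ 872.86)
((49 - 49)*(S(9, 3) - 66))*(-66 + y) = ((49 - 49)*(7 - 66))*(-66 + 6110/7) = (0*(-59))*(5648/7) = 0*(5648/7) = 0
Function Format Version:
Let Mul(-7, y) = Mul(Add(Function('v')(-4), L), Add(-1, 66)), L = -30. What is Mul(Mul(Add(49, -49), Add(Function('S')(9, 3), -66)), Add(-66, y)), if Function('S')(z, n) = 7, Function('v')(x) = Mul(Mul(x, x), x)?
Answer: 0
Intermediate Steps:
Function('v')(x) = Pow(x, 3) (Function('v')(x) = Mul(Pow(x, 2), x) = Pow(x, 3))
y = Rational(6110, 7) (y = Mul(Rational(-1, 7), Mul(Add(Pow(-4, 3), -30), Add(-1, 66))) = Mul(Rational(-1, 7), Mul(Add(-64, -30), 65)) = Mul(Rational(-1, 7), Mul(-94, 65)) = Mul(Rational(-1, 7), -6110) = Rational(6110, 7) ≈ 872.86)
Mul(Mul(Add(49, -49), Add(Function('S')(9, 3), -66)), Add(-66, y)) = Mul(Mul(Add(49, -49), Add(7, -66)), Add(-66, Rational(6110, 7))) = Mul(Mul(0, -59), Rational(5648, 7)) = Mul(0, Rational(5648, 7)) = 0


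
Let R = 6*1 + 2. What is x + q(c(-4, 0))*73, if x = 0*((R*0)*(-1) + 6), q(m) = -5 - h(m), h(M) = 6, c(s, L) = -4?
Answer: -803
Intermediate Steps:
R = 8 (R = 6 + 2 = 8)
q(m) = -11 (q(m) = -5 - 1*6 = -5 - 6 = -11)
x = 0 (x = 0*((8*0)*(-1) + 6) = 0*(0*(-1) + 6) = 0*(0 + 6) = 0*6 = 0)
x + q(c(-4, 0))*73 = 0 - 11*73 = 0 - 803 = -803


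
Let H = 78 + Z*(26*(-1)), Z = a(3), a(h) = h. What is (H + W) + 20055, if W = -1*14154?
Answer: 5901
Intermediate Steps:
W = -14154
Z = 3
H = 0 (H = 78 + 3*(26*(-1)) = 78 + 3*(-26) = 78 - 78 = 0)
(H + W) + 20055 = (0 - 14154) + 20055 = -14154 + 20055 = 5901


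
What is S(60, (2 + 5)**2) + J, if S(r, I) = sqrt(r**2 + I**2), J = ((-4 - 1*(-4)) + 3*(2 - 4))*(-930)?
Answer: 5580 + sqrt(6001) ≈ 5657.5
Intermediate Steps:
J = 5580 (J = ((-4 + 4) + 3*(-2))*(-930) = (0 - 6)*(-930) = -6*(-930) = 5580)
S(r, I) = sqrt(I**2 + r**2)
S(60, (2 + 5)**2) + J = sqrt(((2 + 5)**2)**2 + 60**2) + 5580 = sqrt((7**2)**2 + 3600) + 5580 = sqrt(49**2 + 3600) + 5580 = sqrt(2401 + 3600) + 5580 = sqrt(6001) + 5580 = 5580 + sqrt(6001)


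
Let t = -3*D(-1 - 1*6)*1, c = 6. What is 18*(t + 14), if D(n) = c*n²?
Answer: -15624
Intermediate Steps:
D(n) = 6*n²
t = -882 (t = -18*(-1 - 1*6)²*1 = -18*(-1 - 6)²*1 = -18*(-7)²*1 = -18*49*1 = -3*294*1 = -882*1 = -882)
18*(t + 14) = 18*(-882 + 14) = 18*(-868) = -15624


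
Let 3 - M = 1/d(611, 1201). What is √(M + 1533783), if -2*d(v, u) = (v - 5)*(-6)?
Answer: √563261435294/606 ≈ 1238.5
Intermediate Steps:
d(v, u) = -15 + 3*v (d(v, u) = -(v - 5)*(-6)/2 = -(-5 + v)*(-6)/2 = -(30 - 6*v)/2 = -15 + 3*v)
M = 5453/1818 (M = 3 - 1/(-15 + 3*611) = 3 - 1/(-15 + 1833) = 3 - 1/1818 = 5453/1818 ≈ 2.9995)
√(M + 1533783) = √(5453/1818 + 1533783) = √(2788422947/1818) = √563261435294/606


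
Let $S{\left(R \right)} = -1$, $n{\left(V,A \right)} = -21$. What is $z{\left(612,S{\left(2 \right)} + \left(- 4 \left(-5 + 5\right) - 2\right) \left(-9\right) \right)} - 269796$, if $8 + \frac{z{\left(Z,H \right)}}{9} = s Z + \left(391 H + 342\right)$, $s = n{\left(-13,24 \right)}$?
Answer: $-322635$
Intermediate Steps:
$s = -21$
$z{\left(Z,H \right)} = 3006 - 189 Z + 3519 H$ ($z{\left(Z,H \right)} = -72 + 9 \left(- 21 Z + \left(391 H + 342\right)\right) = -72 + 9 \left(- 21 Z + \left(342 + 391 H\right)\right) = -72 + 9 \left(342 - 21 Z + 391 H\right) = -72 + \left(3078 - 189 Z + 3519 H\right) = 3006 - 189 Z + 3519 H$)
$z{\left(612,S{\left(2 \right)} + \left(- 4 \left(-5 + 5\right) - 2\right) \left(-9\right) \right)} - 269796 = \left(3006 - 115668 + 3519 \left(-1 + \left(- 4 \left(-5 + 5\right) - 2\right) \left(-9\right)\right)\right) - 269796 = \left(3006 - 115668 + 3519 \left(-1 + \left(\left(-4\right) 0 - 2\right) \left(-9\right)\right)\right) - 269796 = \left(3006 - 115668 + 3519 \left(-1 + \left(0 - 2\right) \left(-9\right)\right)\right) - 269796 = \left(3006 - 115668 + 3519 \left(-1 - -18\right)\right) - 269796 = \left(3006 - 115668 + 3519 \left(-1 + 18\right)\right) - 269796 = \left(3006 - 115668 + 3519 \cdot 17\right) - 269796 = \left(3006 - 115668 + 59823\right) - 269796 = -52839 - 269796 = -322635$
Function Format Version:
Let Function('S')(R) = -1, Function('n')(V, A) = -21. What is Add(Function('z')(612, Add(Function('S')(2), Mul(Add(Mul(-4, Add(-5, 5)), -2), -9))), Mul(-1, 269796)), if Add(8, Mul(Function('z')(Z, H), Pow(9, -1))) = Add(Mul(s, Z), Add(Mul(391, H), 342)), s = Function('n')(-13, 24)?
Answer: -322635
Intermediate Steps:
s = -21
Function('z')(Z, H) = Add(3006, Mul(-189, Z), Mul(3519, H)) (Function('z')(Z, H) = Add(-72, Mul(9, Add(Mul(-21, Z), Add(Mul(391, H), 342)))) = Add(-72, Mul(9, Add(Mul(-21, Z), Add(342, Mul(391, H))))) = Add(-72, Mul(9, Add(342, Mul(-21, Z), Mul(391, H)))) = Add(-72, Add(3078, Mul(-189, Z), Mul(3519, H))) = Add(3006, Mul(-189, Z), Mul(3519, H)))
Add(Function('z')(612, Add(Function('S')(2), Mul(Add(Mul(-4, Add(-5, 5)), -2), -9))), Mul(-1, 269796)) = Add(Add(3006, Mul(-189, 612), Mul(3519, Add(-1, Mul(Add(Mul(-4, Add(-5, 5)), -2), -9)))), Mul(-1, 269796)) = Add(Add(3006, -115668, Mul(3519, Add(-1, Mul(Add(Mul(-4, 0), -2), -9)))), -269796) = Add(Add(3006, -115668, Mul(3519, Add(-1, Mul(Add(0, -2), -9)))), -269796) = Add(Add(3006, -115668, Mul(3519, Add(-1, Mul(-2, -9)))), -269796) = Add(Add(3006, -115668, Mul(3519, Add(-1, 18))), -269796) = Add(Add(3006, -115668, Mul(3519, 17)), -269796) = Add(Add(3006, -115668, 59823), -269796) = Add(-52839, -269796) = -322635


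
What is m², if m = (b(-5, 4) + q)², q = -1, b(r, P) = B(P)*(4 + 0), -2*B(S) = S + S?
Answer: 83521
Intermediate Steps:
B(S) = -S (B(S) = -(S + S)/2 = -S)
b(r, P) = -4*P (b(r, P) = (-P)*(4 + 0) = -P*4 = -4*P)
m = 289 (m = (-4*4 - 1)² = (-16 - 1)² = (-17)² = 289)
m² = 289² = 83521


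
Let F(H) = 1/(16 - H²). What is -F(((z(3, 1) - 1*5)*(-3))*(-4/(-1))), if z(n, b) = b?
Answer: 1/2288 ≈ 0.00043706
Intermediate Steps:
-F(((z(3, 1) - 1*5)*(-3))*(-4/(-1))) = -(-1)/(-16 + (((1 - 1*5)*(-3))*(-4/(-1)))²) = -(-1)/(-16 + (((1 - 5)*(-3))*(-4*(-1)))²) = -(-1)/(-16 + (-4*(-3)*4)²) = -(-1)/(-16 + (12*4)²) = -(-1)/(-16 + 48²) = -(-1)/(-16 + 2304) = -(-1)/2288 = -1*(-1/2288) = 1/2288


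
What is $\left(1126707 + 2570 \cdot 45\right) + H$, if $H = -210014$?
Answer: $1032343$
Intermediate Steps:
$\left(1126707 + 2570 \cdot 45\right) + H = \left(1126707 + 2570 \cdot 45\right) - 210014 = \left(1126707 + 115650\right) - 210014 = 1242357 - 210014 = 1032343$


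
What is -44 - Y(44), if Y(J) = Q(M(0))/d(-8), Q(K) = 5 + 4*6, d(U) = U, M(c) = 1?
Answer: -323/8 ≈ -40.375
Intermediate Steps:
Q(K) = 29 (Q(K) = 5 + 24 = 29)
Y(J) = -29/8 (Y(J) = 29/(-8) = 29*(-⅛) = -29/8)
-44 - Y(44) = -44 - 1*(-29/8) = -44 + 29/8 = -323/8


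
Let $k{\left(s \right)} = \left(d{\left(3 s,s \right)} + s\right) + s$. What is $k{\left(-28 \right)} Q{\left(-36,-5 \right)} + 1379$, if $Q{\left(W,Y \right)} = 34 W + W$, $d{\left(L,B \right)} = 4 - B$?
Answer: $31619$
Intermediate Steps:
$Q{\left(W,Y \right)} = 35 W$
$k{\left(s \right)} = 4 + s$ ($k{\left(s \right)} = \left(\left(4 - s\right) + s\right) + s = 4 + s$)
$k{\left(-28 \right)} Q{\left(-36,-5 \right)} + 1379 = \left(4 - 28\right) 35 \left(-36\right) + 1379 = \left(-24\right) \left(-1260\right) + 1379 = 30240 + 1379 = 31619$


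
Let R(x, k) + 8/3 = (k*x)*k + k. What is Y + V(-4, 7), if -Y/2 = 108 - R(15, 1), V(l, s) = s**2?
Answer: -421/3 ≈ -140.33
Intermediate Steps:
R(x, k) = -8/3 + k + x*k**2 (R(x, k) = -8/3 + ((k*x)*k + k) = -8/3 + (x*k**2 + k) = -8/3 + (k + x*k**2) = -8/3 + k + x*k**2)
Y = -568/3 (Y = -2*(108 - (-8/3 + 1 + 15*1**2)) = -2*(108 - (-8/3 + 1 + 15*1)) = -2*(108 - (-8/3 + 1 + 15)) = -2*(108 - 1*40/3) = -2*(108 - 40/3) = -2*284/3 = -568/3 ≈ -189.33)
Y + V(-4, 7) = -568/3 + 7**2 = -568/3 + 49 = -421/3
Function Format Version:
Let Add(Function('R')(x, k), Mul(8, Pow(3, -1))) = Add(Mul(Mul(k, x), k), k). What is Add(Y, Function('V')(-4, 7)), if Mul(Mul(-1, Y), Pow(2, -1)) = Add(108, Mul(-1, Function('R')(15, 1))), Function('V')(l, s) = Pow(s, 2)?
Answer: Rational(-421, 3) ≈ -140.33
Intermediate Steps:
Function('R')(x, k) = Add(Rational(-8, 3), k, Mul(x, Pow(k, 2))) (Function('R')(x, k) = Add(Rational(-8, 3), Add(Mul(Mul(k, x), k), k)) = Add(Rational(-8, 3), Add(Mul(x, Pow(k, 2)), k)) = Add(Rational(-8, 3), Add(k, Mul(x, Pow(k, 2)))) = Add(Rational(-8, 3), k, Mul(x, Pow(k, 2))))
Y = Rational(-568, 3) (Y = Mul(-2, Add(108, Mul(-1, Add(Rational(-8, 3), 1, Mul(15, Pow(1, 2)))))) = Mul(-2, Add(108, Mul(-1, Add(Rational(-8, 3), 1, Mul(15, 1))))) = Mul(-2, Add(108, Mul(-1, Add(Rational(-8, 3), 1, 15)))) = Mul(-2, Add(108, Mul(-1, Rational(40, 3)))) = Mul(-2, Add(108, Rational(-40, 3))) = Mul(-2, Rational(284, 3)) = Rational(-568, 3) ≈ -189.33)
Add(Y, Function('V')(-4, 7)) = Add(Rational(-568, 3), Pow(7, 2)) = Add(Rational(-568, 3), 49) = Rational(-421, 3)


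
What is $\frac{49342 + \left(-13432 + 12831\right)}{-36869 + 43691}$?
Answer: $\frac{16247}{2274} \approx 7.1447$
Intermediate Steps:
$\frac{49342 + \left(-13432 + 12831\right)}{-36869 + 43691} = \frac{49342 - 601}{6822} = 48741 \cdot \frac{1}{6822} = \frac{16247}{2274}$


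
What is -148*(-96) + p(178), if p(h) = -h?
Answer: 14030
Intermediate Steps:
-148*(-96) + p(178) = -148*(-96) - 1*178 = 14208 - 178 = 14030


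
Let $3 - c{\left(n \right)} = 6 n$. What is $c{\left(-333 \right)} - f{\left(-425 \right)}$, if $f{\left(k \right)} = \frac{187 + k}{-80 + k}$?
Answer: $\frac{1010267}{505} \approx 2000.5$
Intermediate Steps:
$f{\left(k \right)} = \frac{187 + k}{-80 + k}$
$c{\left(n \right)} = 3 - 6 n$
$c{\left(-333 \right)} - f{\left(-425 \right)} = \left(3 - -1998\right) - \frac{187 - 425}{-80 - 425} = \left(3 + 1998\right) - \frac{1}{-505} \left(-238\right) = 2001 - \left(- \frac{1}{505}\right) \left(-238\right) = 2001 - \frac{238}{505} = \frac{1010267}{505}$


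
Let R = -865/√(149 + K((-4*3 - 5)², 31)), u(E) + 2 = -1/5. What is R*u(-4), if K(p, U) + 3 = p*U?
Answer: 1903*√9105/9105 ≈ 19.943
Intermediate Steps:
u(E) = -11/5 (u(E) = -2 - 1/5 = -2 - 1*⅕ = -2 - ⅕ = -11/5)
K(p, U) = -3 + U*p (K(p, U) = -3 + p*U = -3 + U*p)
R = -173*√9105/1821 (R = -865/√(149 + (-3 + 31*(-4*3 - 5)²)) = -865/√(149 + (-3 + 31*(-12 - 5)²)) = -865/√(149 + (-3 + 31*(-17)²)) = -865/√(149 + (-3 + 31*289)) = -865/√(149 + (-3 + 8959)) = -865/√(149 + 8956) = -865*√9105/9105 = -173*√9105/1821 ≈ -9.0652)
R*u(-4) = -173*√9105/1821*(-11/5) = 1903*√9105/9105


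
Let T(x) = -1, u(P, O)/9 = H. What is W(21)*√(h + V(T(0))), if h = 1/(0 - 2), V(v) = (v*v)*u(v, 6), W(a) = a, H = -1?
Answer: 21*I*√38/2 ≈ 64.726*I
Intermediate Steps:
u(P, O) = -9 (u(P, O) = 9*(-1) = -9)
V(v) = -9*v² (V(v) = (v*v)*(-9) = v²*(-9) = -9*v²)
h = -½ (h = 1/(-2) = -½ ≈ -0.50000)
W(21)*√(h + V(T(0))) = 21*√(-½ - 9*(-1)²) = 21*√(-½ - 9*1) = 21*√(-½ - 9) = 21*√(-19/2) = 21*(I*√38/2) = 21*I*√38/2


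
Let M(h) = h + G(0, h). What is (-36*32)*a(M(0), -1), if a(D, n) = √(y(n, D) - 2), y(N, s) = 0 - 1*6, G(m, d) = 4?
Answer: -2304*I*√2 ≈ -3258.3*I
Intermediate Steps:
y(N, s) = -6 (y(N, s) = 0 - 6 = -6)
M(h) = 4 + h (M(h) = h + 4 = 4 + h)
a(D, n) = 2*I*√2 (a(D, n) = √(-6 - 2) = √(-8) = 2*I*√2)
(-36*32)*a(M(0), -1) = (-36*32)*(2*I*√2) = -2304*I*√2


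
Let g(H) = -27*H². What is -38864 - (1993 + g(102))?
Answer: 240051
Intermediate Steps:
-38864 - (1993 + g(102)) = -38864 - (1993 - 27*102²) = -38864 - (1993 - 27*10404) = -38864 - (1993 - 280908) = -38864 - 1*(-278915) = -38864 + 278915 = 240051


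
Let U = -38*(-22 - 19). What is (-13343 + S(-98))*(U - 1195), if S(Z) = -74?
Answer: -4870371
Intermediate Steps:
U = 1558 (U = -38*(-41) = 1558)
(-13343 + S(-98))*(U - 1195) = (-13343 - 74)*(1558 - 1195) = -13417*363 = -4870371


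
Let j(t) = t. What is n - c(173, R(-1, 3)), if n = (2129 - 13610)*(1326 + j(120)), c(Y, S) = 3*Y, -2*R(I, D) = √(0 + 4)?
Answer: -16602045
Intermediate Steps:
R(I, D) = -1 (R(I, D) = -√(0 + 4)/2 = -√4/2 = -½*2 = -1)
n = -16601526 (n = (2129 - 13610)*(1326 + 120) = -11481*1446 = -16601526)
n - c(173, R(-1, 3)) = -16601526 - 3*173 = -16601526 - 1*519 = -16601526 - 519 = -16602045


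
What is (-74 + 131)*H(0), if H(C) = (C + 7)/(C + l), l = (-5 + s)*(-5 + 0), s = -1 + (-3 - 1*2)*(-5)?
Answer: -21/5 ≈ -4.2000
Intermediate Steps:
s = 24 (s = -1 + (-3 - 2)*(-5) = -1 - 5*(-5) = -1 + 25 = 24)
l = -95 (l = (-5 + 24)*(-5 + 0) = 19*(-5) = -95)
H(C) = (7 + C)/(-95 + C) (H(C) = (C + 7)/(C - 95) = (7 + C)/(-95 + C))
(-74 + 131)*H(0) = (-74 + 131)*((7 + 0)/(-95 + 0)) = 57*(7/(-95)) = 57*(-1/95*7) = 57*(-7/95) = -21/5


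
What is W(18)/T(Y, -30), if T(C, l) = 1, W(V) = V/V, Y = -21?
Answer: 1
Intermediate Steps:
W(V) = 1
W(18)/T(Y, -30) = 1/1 = 1*1 = 1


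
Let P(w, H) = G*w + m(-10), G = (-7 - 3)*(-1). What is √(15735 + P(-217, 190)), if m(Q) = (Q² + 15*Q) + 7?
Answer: √13522 ≈ 116.28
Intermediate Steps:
G = 10 (G = -10*(-1) = 10)
m(Q) = 7 + Q² + 15*Q
P(w, H) = -43 + 10*w (P(w, H) = 10*w + (7 + (-10)² + 15*(-10)) = 10*w + (7 + 100 - 150) = 10*w - 43 = -43 + 10*w)
√(15735 + P(-217, 190)) = √(15735 + (-43 + 10*(-217))) = √(15735 + (-43 - 2170)) = √(15735 - 2213) = √13522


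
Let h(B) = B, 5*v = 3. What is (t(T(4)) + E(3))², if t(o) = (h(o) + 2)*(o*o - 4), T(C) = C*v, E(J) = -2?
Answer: 515524/15625 ≈ 32.994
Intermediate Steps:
v = ⅗ (v = (⅕)*3 = ⅗ ≈ 0.60000)
T(C) = 3*C/5 (T(C) = C*(⅗) = 3*C/5)
t(o) = (-4 + o²)*(2 + o) (t(o) = (o + 2)*(o*o - 4) = (2 + o)*(o² - 4) = (2 + o)*(-4 + o²) = (-4 + o²)*(2 + o))
(t(T(4)) + E(3))² = ((-8 + ((⅗)*4)³ - 12*4/5 + 2*((⅗)*4)²) - 2)² = ((-8 + (12/5)³ - 4*12/5 + 2*(12/5)²) - 2)² = ((-8 + 1728/125 - 48/5 + 2*(144/25)) - 2)² = ((-8 + 1728/125 - 48/5 + 288/25) - 2)² = (968/125 - 2)² = (718/125)² = 515524/15625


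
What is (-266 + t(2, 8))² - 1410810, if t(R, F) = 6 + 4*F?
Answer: -1358826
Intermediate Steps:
(-266 + t(2, 8))² - 1410810 = (-266 + (6 + 4*8))² - 1410810 = (-266 + (6 + 32))² - 1410810 = (-266 + 38)² - 1410810 = (-228)² - 1410810 = 51984 - 1410810 = -1358826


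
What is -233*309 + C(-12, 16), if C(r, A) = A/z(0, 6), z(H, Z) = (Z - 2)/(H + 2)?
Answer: -71989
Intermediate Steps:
z(H, Z) = (-2 + Z)/(2 + H)
C(r, A) = A/2 (C(r, A) = A/(((-2 + 6)/(2 + 0))) = A/((4/2)) = A/(((½)*4)) = A/2)
-233*309 + C(-12, 16) = -233*309 + (½)*16 = -71997 + 8 = -71989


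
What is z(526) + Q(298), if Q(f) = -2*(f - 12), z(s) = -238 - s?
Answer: -1336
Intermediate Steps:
Q(f) = 24 - 2*f (Q(f) = -2*(-12 + f) = 24 - 2*f)
z(526) + Q(298) = (-238 - 1*526) + (24 - 2*298) = (-238 - 526) + (24 - 596) = -764 - 572 = -1336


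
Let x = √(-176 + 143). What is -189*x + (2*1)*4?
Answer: 8 - 189*I*√33 ≈ 8.0 - 1085.7*I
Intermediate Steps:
x = I*√33 (x = √(-33) = I*√33 ≈ 5.7446*I)
-189*x + (2*1)*4 = -189*I*√33 + (2*1)*4 = -189*I*√33 + 2*4 = -189*I*√33 + 8 = 8 - 189*I*√33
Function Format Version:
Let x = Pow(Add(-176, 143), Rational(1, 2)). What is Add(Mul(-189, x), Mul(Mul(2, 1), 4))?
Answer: Add(8, Mul(-189, I, Pow(33, Rational(1, 2)))) ≈ Add(8.0000, Mul(-1085.7, I))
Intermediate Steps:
x = Mul(I, Pow(33, Rational(1, 2))) (x = Pow(-33, Rational(1, 2)) = Mul(I, Pow(33, Rational(1, 2))) ≈ Mul(5.7446, I))
Add(Mul(-189, x), Mul(Mul(2, 1), 4)) = Add(Mul(-189, Mul(I, Pow(33, Rational(1, 2)))), Mul(Mul(2, 1), 4)) = Add(Mul(-189, I, Pow(33, Rational(1, 2))), Mul(2, 4)) = Add(Mul(-189, I, Pow(33, Rational(1, 2))), 8) = Add(8, Mul(-189, I, Pow(33, Rational(1, 2))))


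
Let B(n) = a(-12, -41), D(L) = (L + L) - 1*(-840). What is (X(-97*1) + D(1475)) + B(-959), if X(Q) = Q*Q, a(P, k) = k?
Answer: 13158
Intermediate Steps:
D(L) = 840 + 2*L (D(L) = 2*L + 840 = 840 + 2*L)
B(n) = -41
X(Q) = Q²
(X(-97*1) + D(1475)) + B(-959) = ((-97*1)² + (840 + 2*1475)) - 41 = ((-97)² + (840 + 2950)) - 41 = (9409 + 3790) - 41 = 13199 - 41 = 13158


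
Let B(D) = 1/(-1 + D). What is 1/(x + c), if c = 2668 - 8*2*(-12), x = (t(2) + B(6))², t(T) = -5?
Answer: 25/72076 ≈ 0.00034686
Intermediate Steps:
x = 576/25 (x = (-5 + 1/(-1 + 6))² = (-5 + 1/5)² = (-5 + ⅕)² = (-24/5)² = 576/25 ≈ 23.040)
c = 2860 (c = 2668 - 16*(-12) = 2668 - 1*(-192) = 2668 + 192 = 2860)
1/(x + c) = 1/(576/25 + 2860) = 1/(72076/25) = 25/72076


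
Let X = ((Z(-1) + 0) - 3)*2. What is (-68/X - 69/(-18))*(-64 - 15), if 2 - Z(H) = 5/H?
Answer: 1106/3 ≈ 368.67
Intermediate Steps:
Z(H) = 2 - 5/H
X = 8 (X = (((2 - 5/(-1)) + 0) - 3)*2 = (((2 - 5*(-1)) + 0) - 3)*2 = (((2 + 5) + 0) - 3)*2 = ((7 + 0) - 3)*2 = (7 - 3)*2 = 4*2 = 8)
(-68/X - 69/(-18))*(-64 - 15) = (-68/8 - 69/(-18))*(-64 - 15) = (-68*⅛ - 69*(-1/18))*(-79) = (-17/2 + 23/6)*(-79) = -14/3*(-79) = 1106/3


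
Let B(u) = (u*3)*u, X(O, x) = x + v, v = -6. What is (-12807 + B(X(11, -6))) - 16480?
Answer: -28855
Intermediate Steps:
X(O, x) = -6 + x (X(O, x) = x - 6 = -6 + x)
B(u) = 3*u**2 (B(u) = (3*u)*u = 3*u**2)
(-12807 + B(X(11, -6))) - 16480 = (-12807 + 3*(-6 - 6)**2) - 16480 = (-12807 + 3*(-12)**2) - 16480 = (-12807 + 3*144) - 16480 = (-12807 + 432) - 16480 = -12375 - 16480 = -28855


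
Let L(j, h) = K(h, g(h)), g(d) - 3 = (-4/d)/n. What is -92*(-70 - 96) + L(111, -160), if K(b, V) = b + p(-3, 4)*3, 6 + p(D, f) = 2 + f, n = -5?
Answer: 15112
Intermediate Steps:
g(d) = 3 + 4/(5*d) (g(d) = 3 - 4/d/(-5) = 3 - 4/d*(-⅕) = 3 + 4/(5*d))
p(D, f) = -4 + f (p(D, f) = -6 + (2 + f) = -4 + f)
K(b, V) = b (K(b, V) = b + (-4 + 4)*3 = b + 0*3 = b + 0 = b)
L(j, h) = h
-92*(-70 - 96) + L(111, -160) = -92*(-70 - 96) - 160 = -92*(-166) - 160 = 15272 - 160 = 15112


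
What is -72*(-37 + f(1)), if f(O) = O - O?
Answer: 2664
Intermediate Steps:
f(O) = 0
-72*(-37 + f(1)) = -72*(-37 + 0) = -72*(-37) = 2664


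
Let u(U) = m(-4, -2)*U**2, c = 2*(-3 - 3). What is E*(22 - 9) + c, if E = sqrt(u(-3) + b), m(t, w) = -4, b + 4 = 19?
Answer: -12 + 13*I*sqrt(21) ≈ -12.0 + 59.573*I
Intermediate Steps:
b = 15 (b = -4 + 19 = 15)
c = -12 (c = 2*(-6) = -12)
u(U) = -4*U**2
E = I*sqrt(21) (E = sqrt(-4*(-3)**2 + 15) = sqrt(-4*9 + 15) = sqrt(-36 + 15) = sqrt(-21) = I*sqrt(21) ≈ 4.5826*I)
E*(22 - 9) + c = (I*sqrt(21))*(22 - 9) - 12 = (I*sqrt(21))*13 - 12 = 13*I*sqrt(21) - 12 = -12 + 13*I*sqrt(21)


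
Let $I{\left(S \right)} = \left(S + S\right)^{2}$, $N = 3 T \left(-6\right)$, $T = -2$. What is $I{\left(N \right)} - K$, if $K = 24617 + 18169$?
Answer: $-37602$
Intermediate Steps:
$N = 36$ ($N = 3 \left(-2\right) \left(-6\right) = \left(-6\right) \left(-6\right) = 36$)
$I{\left(S \right)} = 4 S^{2}$ ($I{\left(S \right)} = \left(2 S\right)^{2} = 4 S^{2}$)
$K = 42786$
$I{\left(N \right)} - K = 4 \cdot 36^{2} - 42786 = 4 \cdot 1296 - 42786 = 5184 - 42786 = -37602$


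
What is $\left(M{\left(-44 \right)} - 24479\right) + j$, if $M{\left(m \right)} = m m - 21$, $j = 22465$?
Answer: $-99$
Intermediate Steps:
$M{\left(m \right)} = -21 + m^{2}$ ($M{\left(m \right)} = m^{2} - 21 = -21 + m^{2}$)
$\left(M{\left(-44 \right)} - 24479\right) + j = \left(\left(-21 + \left(-44\right)^{2}\right) - 24479\right) + 22465 = \left(\left(-21 + 1936\right) - 24479\right) + 22465 = \left(1915 - 24479\right) + 22465 = -22564 + 22465 = -99$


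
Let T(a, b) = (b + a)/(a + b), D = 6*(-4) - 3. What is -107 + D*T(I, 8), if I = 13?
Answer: -134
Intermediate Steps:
D = -27 (D = -24 - 3 = -27)
T(a, b) = 1 (T(a, b) = (a + b)/(a + b) = 1)
-107 + D*T(I, 8) = -107 - 27*1 = -107 - 27 = -134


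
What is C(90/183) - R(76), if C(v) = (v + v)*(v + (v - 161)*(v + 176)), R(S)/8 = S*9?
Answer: -7566524592/226981 ≈ -33336.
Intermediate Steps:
R(S) = 72*S (R(S) = 8*(S*9) = 8*(9*S) = 72*S)
C(v) = 2*v*(v + (-161 + v)*(176 + v)) (C(v) = (2*v)*(v + (-161 + v)*(176 + v)) = 2*v*(v + (-161 + v)*(176 + v)))
C(90/183) - R(76) = 2*(90/183)*(-28336 + (90/183)² + 16*(90/183)) - 72*76 = 2*(90*(1/183))*(-28336 + (90*(1/183))² + 16*(90*(1/183))) - 1*5472 = 2*(30/61)*(-28336 + (30/61)² + 16*(30/61)) - 5472 = 2*(30/61)*(-28336 + 900/3721 + 480/61) - 5472 = 2*(30/61)*(-105408076/3721) - 5472 = -6324484560/226981 - 5472 = -7566524592/226981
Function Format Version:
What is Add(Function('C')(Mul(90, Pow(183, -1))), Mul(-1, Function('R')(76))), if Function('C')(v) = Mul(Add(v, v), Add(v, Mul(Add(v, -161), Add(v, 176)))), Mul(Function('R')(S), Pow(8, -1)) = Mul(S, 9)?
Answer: Rational(-7566524592, 226981) ≈ -33336.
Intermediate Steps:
Function('R')(S) = Mul(72, S) (Function('R')(S) = Mul(8, Mul(S, 9)) = Mul(8, Mul(9, S)) = Mul(72, S))
Function('C')(v) = Mul(2, v, Add(v, Mul(Add(-161, v), Add(176, v)))) (Function('C')(v) = Mul(Mul(2, v), Add(v, Mul(Add(-161, v), Add(176, v)))) = Mul(2, v, Add(v, Mul(Add(-161, v), Add(176, v)))))
Add(Function('C')(Mul(90, Pow(183, -1))), Mul(-1, Function('R')(76))) = Add(Mul(2, Mul(90, Pow(183, -1)), Add(-28336, Pow(Mul(90, Pow(183, -1)), 2), Mul(16, Mul(90, Pow(183, -1))))), Mul(-1, Mul(72, 76))) = Add(Mul(2, Mul(90, Rational(1, 183)), Add(-28336, Pow(Mul(90, Rational(1, 183)), 2), Mul(16, Mul(90, Rational(1, 183))))), Mul(-1, 5472)) = Add(Mul(2, Rational(30, 61), Add(-28336, Pow(Rational(30, 61), 2), Mul(16, Rational(30, 61)))), -5472) = Add(Mul(2, Rational(30, 61), Add(-28336, Rational(900, 3721), Rational(480, 61))), -5472) = Add(Mul(2, Rational(30, 61), Rational(-105408076, 3721)), -5472) = Add(Rational(-6324484560, 226981), -5472) = Rational(-7566524592, 226981)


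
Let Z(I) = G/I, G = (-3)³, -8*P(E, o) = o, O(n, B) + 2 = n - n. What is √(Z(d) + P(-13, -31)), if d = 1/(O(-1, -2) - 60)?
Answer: √26846/4 ≈ 40.962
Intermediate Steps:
O(n, B) = -2 (O(n, B) = -2 + (n - n) = -2 + 0 = -2)
P(E, o) = -o/8
G = -27
d = -1/62 (d = 1/(-2 - 60) = 1/(-62) = -1/62 ≈ -0.016129)
Z(I) = -27/I
√(Z(d) + P(-13, -31)) = √(-27/(-1/62) - ⅛*(-31)) = √(-27*(-62) + 31/8) = √(1674 + 31/8) = √(13423/8) = √26846/4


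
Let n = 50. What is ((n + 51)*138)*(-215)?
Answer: -2996670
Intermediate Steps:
((n + 51)*138)*(-215) = ((50 + 51)*138)*(-215) = (101*138)*(-215) = 13938*(-215) = -2996670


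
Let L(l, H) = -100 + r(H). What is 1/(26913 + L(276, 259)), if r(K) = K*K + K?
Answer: 1/94153 ≈ 1.0621e-5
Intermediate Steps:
r(K) = K + K² (r(K) = K² + K = K + K²)
L(l, H) = -100 + H*(1 + H)
1/(26913 + L(276, 259)) = 1/(26913 + (-100 + 259*(1 + 259))) = 1/(26913 + (-100 + 259*260)) = 1/(26913 + (-100 + 67340)) = 1/(26913 + 67240) = 1/94153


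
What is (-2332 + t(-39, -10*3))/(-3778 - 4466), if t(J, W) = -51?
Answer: 2383/8244 ≈ 0.28906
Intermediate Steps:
(-2332 + t(-39, -10*3))/(-3778 - 4466) = (-2332 - 51)/(-3778 - 4466) = -2383/(-8244) = -2383*(-1/8244) = 2383/8244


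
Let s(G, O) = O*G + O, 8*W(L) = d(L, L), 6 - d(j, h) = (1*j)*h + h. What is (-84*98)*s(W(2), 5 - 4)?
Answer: -8232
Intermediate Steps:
d(j, h) = 6 - h - h*j (d(j, h) = 6 - ((1*j)*h + h) = 6 - (j*h + h) = 6 - (h*j + h) = 6 - (h + h*j) = 6 + (-h - h*j) = 6 - h - h*j)
W(L) = ¾ - L/8 - L²/8 (W(L) = (6 - L - L*L)/8 = (6 - L - L²)/8 = ¾ - L/8 - L²/8)
s(G, O) = O + G*O (s(G, O) = G*O + O = O + G*O)
(-84*98)*s(W(2), 5 - 4) = (-84*98)*((5 - 4)*(1 + (¾ - ⅛*2 - ⅛*2²))) = -8232*(1 + (¾ - ¼ - ⅛*4)) = -8232*(1 + (¾ - ¼ - ½)) = -8232*(1 + 0) = -8232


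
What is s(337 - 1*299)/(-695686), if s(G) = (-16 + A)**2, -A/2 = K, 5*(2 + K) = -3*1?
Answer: -1458/8696075 ≈ -0.00016766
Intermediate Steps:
K = -13/5 (K = -2 + (-3*1)/5 = -2 + (1/5)*(-3) = -2 - 3/5 = -13/5 ≈ -2.6000)
A = 26/5 (A = -2*(-13/5) = 26/5 ≈ 5.2000)
s(G) = 2916/25 (s(G) = (-16 + 26/5)**2 = (-54/5)**2 = 2916/25)
s(337 - 1*299)/(-695686) = (2916/25)/(-695686) = (2916/25)*(-1/695686) = -1458/8696075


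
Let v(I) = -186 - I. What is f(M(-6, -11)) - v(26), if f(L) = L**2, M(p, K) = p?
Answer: 248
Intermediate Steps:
f(M(-6, -11)) - v(26) = (-6)**2 - (-186 - 1*26) = 36 - (-186 - 26) = 36 - 1*(-212) = 36 + 212 = 248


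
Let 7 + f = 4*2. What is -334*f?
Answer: -334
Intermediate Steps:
f = 1 (f = -7 + 4*2 = -7 + 8 = 1)
-334*f = -334*1 = -334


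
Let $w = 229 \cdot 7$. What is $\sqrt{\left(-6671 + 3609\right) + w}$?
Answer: $i \sqrt{1459} \approx 38.197 i$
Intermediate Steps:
$w = 1603$
$\sqrt{\left(-6671 + 3609\right) + w} = \sqrt{\left(-6671 + 3609\right) + 1603} = \sqrt{-3062 + 1603} = \sqrt{-1459} = i \sqrt{1459}$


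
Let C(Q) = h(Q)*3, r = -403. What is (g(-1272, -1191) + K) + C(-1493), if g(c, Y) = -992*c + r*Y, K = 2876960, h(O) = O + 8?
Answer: 4614302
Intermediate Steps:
h(O) = 8 + O
C(Q) = 24 + 3*Q (C(Q) = (8 + Q)*3 = 24 + 3*Q)
g(c, Y) = -992*c - 403*Y
(g(-1272, -1191) + K) + C(-1493) = ((-992*(-1272) - 403*(-1191)) + 2876960) + (24 + 3*(-1493)) = ((1261824 + 479973) + 2876960) + (24 - 4479) = (1741797 + 2876960) - 4455 = 4618757 - 4455 = 4614302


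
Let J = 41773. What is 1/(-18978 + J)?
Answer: 1/22795 ≈ 4.3869e-5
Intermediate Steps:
1/(-18978 + J) = 1/(-18978 + 41773) = 1/22795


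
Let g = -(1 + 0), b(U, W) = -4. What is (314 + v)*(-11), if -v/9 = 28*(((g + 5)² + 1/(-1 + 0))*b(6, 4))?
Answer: -169774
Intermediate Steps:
g = -1 (g = -1*1 = -1)
v = 15120 (v = -252*((-1 + 5)² + 1/(-1 + 0))*(-4) = -252*(4² + 1/(-1))*(-4) = -252*(16 - 1)*(-4) = -252*15*(-4) = -252*(-60) = -9*(-1680) = 15120)
(314 + v)*(-11) = (314 + 15120)*(-11) = 15434*(-11) = -169774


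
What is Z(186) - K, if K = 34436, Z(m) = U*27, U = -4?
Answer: -34544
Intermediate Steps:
Z(m) = -108 (Z(m) = -4*27 = -108)
Z(186) - K = -108 - 1*34436 = -108 - 34436 = -34544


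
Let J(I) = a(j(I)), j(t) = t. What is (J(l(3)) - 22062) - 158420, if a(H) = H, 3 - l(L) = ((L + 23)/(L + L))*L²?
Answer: -180518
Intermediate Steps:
l(L) = 3 - L*(23 + L)/2 (l(L) = 3 - (L + 23)/(L + L)*L² = 3 - (23 + L)/((2*L))*L² = 3 - (23 + L)*(1/(2*L))*L² = 3 - (23 + L)/(2*L)*L² = 3 - L*(23 + L)/2)
J(I) = I
(J(l(3)) - 22062) - 158420 = ((3 - 23/2*3 - ½*3²) - 22062) - 158420 = ((3 - 69/2 - ½*9) - 22062) - 158420 = ((3 - 69/2 - 9/2) - 22062) - 158420 = (-36 - 22062) - 158420 = -22098 - 158420 = -180518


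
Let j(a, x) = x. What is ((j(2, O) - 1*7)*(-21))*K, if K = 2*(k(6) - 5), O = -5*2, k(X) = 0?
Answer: -3570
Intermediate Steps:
O = -10
K = -10 (K = 2*(0 - 5) = 2*(-5) = -10)
((j(2, O) - 1*7)*(-21))*K = ((-10 - 1*7)*(-21))*(-10) = ((-10 - 7)*(-21))*(-10) = -17*(-21)*(-10) = 357*(-10) = -3570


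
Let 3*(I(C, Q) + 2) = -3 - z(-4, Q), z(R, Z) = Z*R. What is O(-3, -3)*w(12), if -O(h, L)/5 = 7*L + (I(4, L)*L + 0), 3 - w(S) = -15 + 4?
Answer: 0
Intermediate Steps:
z(R, Z) = R*Z
I(C, Q) = -3 + 4*Q/3 (I(C, Q) = -2 + (-3 - (-4)*Q)/3 = -2 + (-3 + 4*Q)/3 = -2 + (-1 + 4*Q/3) = -3 + 4*Q/3)
w(S) = 14 (w(S) = 3 - (-15 + 4) = 3 - 1*(-11) = 3 + 11 = 14)
O(h, L) = -35*L - 5*L*(-3 + 4*L/3) (O(h, L) = -5*(7*L + ((-3 + 4*L/3)*L + 0)) = -5*(7*L + (L*(-3 + 4*L/3) + 0)) = -5*(7*L + L*(-3 + 4*L/3)) = -35*L - 5*L*(-3 + 4*L/3))
O(-3, -3)*w(12) = ((20/3)*(-3)*(-3 - 1*(-3)))*14 = ((20/3)*(-3)*(-3 + 3))*14 = ((20/3)*(-3)*0)*14 = 0*14 = 0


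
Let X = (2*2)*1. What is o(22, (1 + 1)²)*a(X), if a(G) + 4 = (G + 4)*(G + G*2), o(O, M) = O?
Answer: 2024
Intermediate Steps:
X = 4 (X = 4*1 = 4)
a(G) = -4 + 3*G*(4 + G) (a(G) = -4 + (G + 4)*(G + G*2) = -4 + (4 + G)*(G + 2*G) = -4 + (4 + G)*(3*G) = -4 + 3*G*(4 + G))
o(22, (1 + 1)²)*a(X) = 22*(-4 + 3*4² + 12*4) = 22*(-4 + 3*16 + 48) = 22*(-4 + 48 + 48) = 22*92 = 2024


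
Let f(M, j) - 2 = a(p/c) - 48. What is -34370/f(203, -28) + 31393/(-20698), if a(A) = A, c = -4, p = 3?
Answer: 2839690549/3870526 ≈ 733.67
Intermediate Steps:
f(M, j) = -187/4 (f(M, j) = 2 + (3/(-4) - 48) = 2 + (3*(-¼) - 48) = 2 + (-¾ - 48) = 2 - 195/4 = -187/4)
-34370/f(203, -28) + 31393/(-20698) = -34370/(-187/4) + 31393/(-20698) = -34370*(-4/187) + 31393*(-1/20698) = 137480/187 - 31393/20698 = 2839690549/3870526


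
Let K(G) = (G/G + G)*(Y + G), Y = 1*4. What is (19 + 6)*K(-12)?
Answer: 2200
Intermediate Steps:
Y = 4
K(G) = (1 + G)*(4 + G) (K(G) = (G/G + G)*(4 + G) = (1 + G)*(4 + G))
(19 + 6)*K(-12) = (19 + 6)*(4 + (-12)**2 + 5*(-12)) = 25*(4 + 144 - 60) = 25*88 = 2200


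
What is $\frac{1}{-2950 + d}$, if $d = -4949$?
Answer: $- \frac{1}{7899} \approx -0.0001266$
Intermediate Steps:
$\frac{1}{-2950 + d} = \frac{1}{-2950 - 4949} = \frac{1}{-7899} = - \frac{1}{7899}$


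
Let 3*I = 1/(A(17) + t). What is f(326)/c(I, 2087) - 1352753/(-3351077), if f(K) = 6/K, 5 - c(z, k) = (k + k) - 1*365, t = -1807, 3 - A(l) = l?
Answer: 279589049975/692613998668 ≈ 0.40367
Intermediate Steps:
A(l) = 3 - l
I = -1/5463 (I = 1/(3*((3 - 1*17) - 1807)) = 1/(3*((3 - 17) - 1807)) = 1/(3*(-14 - 1807)) = (⅓)/(-1821) = (⅓)*(-1/1821) = -1/5463 ≈ -0.00018305)
c(z, k) = 370 - 2*k (c(z, k) = 5 - ((k + k) - 1*365) = 5 - (2*k - 365) = 5 - (-365 + 2*k) = 5 + (365 - 2*k) = 370 - 2*k)
f(326)/c(I, 2087) - 1352753/(-3351077) = (6/326)/(370 - 2*2087) - 1352753/(-3351077) = (6*(1/326))/(370 - 4174) - 1352753*(-1/3351077) = (3/163)/(-3804) + 1352753/3351077 = (3/163)*(-1/3804) + 1352753/3351077 = -1/206684 + 1352753/3351077 = 279589049975/692613998668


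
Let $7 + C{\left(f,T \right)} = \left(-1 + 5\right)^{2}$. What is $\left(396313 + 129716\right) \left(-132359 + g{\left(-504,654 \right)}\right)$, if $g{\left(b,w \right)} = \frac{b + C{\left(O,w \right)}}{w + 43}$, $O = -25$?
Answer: $- \frac{48528657054822}{697} \approx -6.9625 \cdot 10^{10}$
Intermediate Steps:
$C{\left(f,T \right)} = 9$ ($C{\left(f,T \right)} = -7 + \left(-1 + 5\right)^{2} = -7 + 4^{2} = -7 + 16 = 9$)
$g{\left(b,w \right)} = \frac{9 + b}{43 + w}$ ($g{\left(b,w \right)} = \frac{b + 9}{w + 43} = \frac{9 + b}{43 + w}$)
$\left(396313 + 129716\right) \left(-132359 + g{\left(-504,654 \right)}\right) = \left(396313 + 129716\right) \left(-132359 + \frac{9 - 504}{43 + 654}\right) = 526029 \left(-132359 + \frac{1}{697} \left(-495\right)\right) = 526029 \left(-132359 - \frac{495}{697}\right) = 526029 \left(- \frac{92254718}{697}\right) = - \frac{48528657054822}{697}$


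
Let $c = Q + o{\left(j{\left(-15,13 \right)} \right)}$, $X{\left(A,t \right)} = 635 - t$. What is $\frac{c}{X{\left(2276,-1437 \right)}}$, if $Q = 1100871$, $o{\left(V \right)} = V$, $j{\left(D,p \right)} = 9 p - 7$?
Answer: $\frac{157283}{296} \approx 531.36$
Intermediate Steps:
$j{\left(D,p \right)} = -7 + 9 p$
$c = 1100981$ ($c = 1100871 + \left(-7 + 9 \cdot 13\right) = 1100871 + \left(-7 + 117\right) = 1100871 + 110 = 1100981$)
$\frac{c}{X{\left(2276,-1437 \right)}} = \frac{1100981}{635 - -1437} = \frac{1100981}{635 + 1437} = \frac{1100981}{2072} = 1100981 \cdot \frac{1}{2072} = \frac{157283}{296}$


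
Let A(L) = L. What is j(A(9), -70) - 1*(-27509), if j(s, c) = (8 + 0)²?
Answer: 27573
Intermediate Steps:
j(s, c) = 64 (j(s, c) = 8² = 64)
j(A(9), -70) - 1*(-27509) = 64 - 1*(-27509) = 64 + 27509 = 27573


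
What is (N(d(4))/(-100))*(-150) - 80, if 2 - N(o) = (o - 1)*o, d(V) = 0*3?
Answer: -77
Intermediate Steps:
d(V) = 0
N(o) = 2 - o*(-1 + o) (N(o) = 2 - (o - 1)*o = 2 - (-1 + o)*o = 2 - o*(-1 + o))
(N(d(4))/(-100))*(-150) - 80 = ((2 + 0 - 1*0²)/(-100))*(-150) - 80 = ((2 + 0 - 1*0)*(-1/100))*(-150) - 80 = ((2 + 0 + 0)*(-1/100))*(-150) - 80 = (2*(-1/100))*(-150) - 80 = -1/50*(-150) - 80 = 3 - 80 = -77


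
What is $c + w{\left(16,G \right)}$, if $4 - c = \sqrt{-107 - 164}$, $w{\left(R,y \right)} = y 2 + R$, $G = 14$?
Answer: $48 - i \sqrt{271} \approx 48.0 - 16.462 i$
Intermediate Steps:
$w{\left(R,y \right)} = R + 2 y$ ($w{\left(R,y \right)} = 2 y + R = R + 2 y$)
$c = 4 - i \sqrt{271}$ ($c = 4 - \sqrt{-107 - 164} = 4 - \sqrt{-271} = 4 - i \sqrt{271} \approx 4.0 - 16.462 i$)
$c + w{\left(16,G \right)} = \left(4 - i \sqrt{271}\right) + \left(16 + 2 \cdot 14\right) = \left(4 - i \sqrt{271}\right) + \left(16 + 28\right) = \left(4 - i \sqrt{271}\right) + 44 = 48 - i \sqrt{271}$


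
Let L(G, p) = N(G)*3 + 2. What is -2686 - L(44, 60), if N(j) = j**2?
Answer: -8496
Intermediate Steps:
L(G, p) = 2 + 3*G**2 (L(G, p) = G**2*3 + 2 = 3*G**2 + 2 = 2 + 3*G**2)
-2686 - L(44, 60) = -2686 - (2 + 3*44**2) = -2686 - (2 + 3*1936) = -2686 - (2 + 5808) = -2686 - 1*5810 = -2686 - 5810 = -8496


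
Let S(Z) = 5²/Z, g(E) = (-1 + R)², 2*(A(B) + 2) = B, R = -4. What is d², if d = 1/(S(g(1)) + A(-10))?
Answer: 1/36 ≈ 0.027778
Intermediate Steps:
A(B) = -2 + B/2
g(E) = 25 (g(E) = (-1 - 4)² = (-5)² = 25)
S(Z) = 25/Z
d = -⅙ (d = 1/(25/25 + (-2 + (½)*(-10))) = 1/(25*(1/25) + (-2 - 5)) = 1/(1 - 7) = 1/(-6) = -⅙ ≈ -0.16667)
d² = (-⅙)² = 1/36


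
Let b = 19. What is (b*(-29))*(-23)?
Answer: 12673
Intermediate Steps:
(b*(-29))*(-23) = (19*(-29))*(-23) = -551*(-23) = 12673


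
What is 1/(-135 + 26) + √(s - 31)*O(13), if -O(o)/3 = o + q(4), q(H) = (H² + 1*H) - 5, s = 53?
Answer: -1/109 - 84*√22 ≈ -394.00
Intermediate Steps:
q(H) = -5 + H + H² (q(H) = (H² + H) - 5 = (H + H²) - 5 = -5 + H + H²)
O(o) = -45 - 3*o (O(o) = -3*(o + (-5 + 4 + 4²)) = -3*(o + (-5 + 4 + 16)) = -3*(o + 15) = -3*(15 + o) = -45 - 3*o)
1/(-135 + 26) + √(s - 31)*O(13) = 1/(-135 + 26) + √(53 - 31)*(-45 - 3*13) = 1/(-109) + √22*(-45 - 39) = -1/109 + √22*(-84) = -1/109 - 84*√22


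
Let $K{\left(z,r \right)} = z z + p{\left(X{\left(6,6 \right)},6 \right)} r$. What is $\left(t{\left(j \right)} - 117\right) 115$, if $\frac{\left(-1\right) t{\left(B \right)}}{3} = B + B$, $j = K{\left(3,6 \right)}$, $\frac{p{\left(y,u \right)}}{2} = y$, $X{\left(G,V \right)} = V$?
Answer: $-69345$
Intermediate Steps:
$p{\left(y,u \right)} = 2 y$
$K{\left(z,r \right)} = z^{2} + 12 r$ ($K{\left(z,r \right)} = z z + 2 \cdot 6 r = z^{2} + 12 r$)
$j = 81$ ($j = 3^{2} + 12 \cdot 6 = 9 + 72 = 81$)
$t{\left(B \right)} = - 6 B$ ($t{\left(B \right)} = - 3 \left(B + B\right) = - 3 \cdot 2 B = - 6 B$)
$\left(t{\left(j \right)} - 117\right) 115 = \left(\left(-6\right) 81 - 117\right) 115 = \left(-486 - 117\right) 115 = \left(-603\right) 115 = -69345$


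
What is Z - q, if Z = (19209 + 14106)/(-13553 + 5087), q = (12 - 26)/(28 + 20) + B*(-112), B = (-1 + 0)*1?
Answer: -3916151/33864 ≈ -115.64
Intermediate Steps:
B = -1 (B = -1*1 = -1)
q = 2681/24 (q = (12 - 26)/(28 + 20) - 1*(-112) = -14/48 + 112 = -14*1/48 + 112 = -7/24 + 112 = 2681/24 ≈ 111.71)
Z = -11105/2822 (Z = 33315/(-8466) = 33315*(-1/8466) = -11105/2822 ≈ -3.9352)
Z - q = -11105/2822 - 1*2681/24 = -11105/2822 - 2681/24 = -3916151/33864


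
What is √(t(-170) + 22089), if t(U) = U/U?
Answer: 47*√10 ≈ 148.63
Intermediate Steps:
t(U) = 1
√(t(-170) + 22089) = √(1 + 22089) = √22090 = 47*√10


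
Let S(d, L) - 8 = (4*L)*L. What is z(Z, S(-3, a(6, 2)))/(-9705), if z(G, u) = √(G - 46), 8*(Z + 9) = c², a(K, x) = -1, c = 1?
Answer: -I*√878/38820 ≈ -0.00076329*I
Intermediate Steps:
S(d, L) = 8 + 4*L² (S(d, L) = 8 + (4*L)*L = 8 + 4*L²)
Z = -71/8 (Z = -9 + (⅛)*1² = -9 + (⅛)*1 = -9 + ⅛ = -71/8 ≈ -8.8750)
z(G, u) = √(-46 + G)
z(Z, S(-3, a(6, 2)))/(-9705) = √(-46 - 71/8)/(-9705) = √(-439/8)*(-1/9705) = (I*√878/4)*(-1/9705) = -I*√878/38820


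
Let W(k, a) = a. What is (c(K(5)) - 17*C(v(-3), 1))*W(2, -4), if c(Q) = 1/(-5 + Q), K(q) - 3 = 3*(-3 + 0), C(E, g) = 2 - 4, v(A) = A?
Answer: -1492/11 ≈ -135.64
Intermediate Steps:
C(E, g) = -2
K(q) = -6 (K(q) = 3 + 3*(-3 + 0) = 3 + 3*(-3) = 3 - 9 = -6)
(c(K(5)) - 17*C(v(-3), 1))*W(2, -4) = (1/(-5 - 6) - 17*(-2))*(-4) = (1/(-11) + 34)*(-4) = (-1/11 + 34)*(-4) = (373/11)*(-4) = -1492/11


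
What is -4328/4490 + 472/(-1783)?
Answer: -4918052/4002835 ≈ -1.2286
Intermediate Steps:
-4328/4490 + 472/(-1783) = -4328*1/4490 + 472*(-1/1783) = -2164/2245 - 472/1783 = -4918052/4002835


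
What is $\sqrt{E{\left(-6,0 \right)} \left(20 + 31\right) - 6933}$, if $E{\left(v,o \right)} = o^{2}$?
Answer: $i \sqrt{6933} \approx 83.265 i$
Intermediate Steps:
$\sqrt{E{\left(-6,0 \right)} \left(20 + 31\right) - 6933} = \sqrt{0^{2} \left(20 + 31\right) - 6933} = \sqrt{0 \cdot 51 - 6933} = \sqrt{0 - 6933} = \sqrt{-6933} = i \sqrt{6933}$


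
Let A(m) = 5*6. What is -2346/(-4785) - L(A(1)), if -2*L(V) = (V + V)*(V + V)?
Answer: 2871782/1595 ≈ 1800.5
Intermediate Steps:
A(m) = 30
L(V) = -2*V² (L(V) = -(V + V)*(V + V)/2 = -2*V*2*V/2 = -2*V²)
-2346/(-4785) - L(A(1)) = -2346/(-4785) - (-2)*30² = -2346*(-1/4785) - (-2)*900 = 782/1595 - 1*(-1800) = 782/1595 + 1800 = 2871782/1595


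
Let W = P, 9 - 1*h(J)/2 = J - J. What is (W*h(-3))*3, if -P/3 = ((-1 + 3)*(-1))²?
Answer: -648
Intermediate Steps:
h(J) = 18 (h(J) = 18 - 2*(J - J) = 18 - 2*0 = 18 + 0 = 18)
P = -12 (P = -3*(-1 + 3)² = -3*(2*(-1))² = -3*(-2)² = -3*4 = -12)
W = -12
(W*h(-3))*3 = -12*18*3 = -216*3 = -648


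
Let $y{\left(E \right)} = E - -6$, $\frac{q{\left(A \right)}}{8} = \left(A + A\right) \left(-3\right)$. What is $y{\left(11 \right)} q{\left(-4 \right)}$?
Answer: $3264$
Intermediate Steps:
$q{\left(A \right)} = - 48 A$ ($q{\left(A \right)} = 8 \left(A + A\right) \left(-3\right) = 8 \cdot 2 A \left(-3\right) = 8 \left(- 6 A\right) = - 48 A$)
$y{\left(E \right)} = 6 + E$ ($y{\left(E \right)} = E + 6 = 6 + E$)
$y{\left(11 \right)} q{\left(-4 \right)} = \left(6 + 11\right) \left(\left(-48\right) \left(-4\right)\right) = 17 \cdot 192 = 3264$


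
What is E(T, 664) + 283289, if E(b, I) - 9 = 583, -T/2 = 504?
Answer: 283881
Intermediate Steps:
T = -1008 (T = -2*504 = -1008)
E(b, I) = 592 (E(b, I) = 9 + 583 = 592)
E(T, 664) + 283289 = 592 + 283289 = 283881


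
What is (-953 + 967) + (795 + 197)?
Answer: 1006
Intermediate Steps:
(-953 + 967) + (795 + 197) = 14 + 992 = 1006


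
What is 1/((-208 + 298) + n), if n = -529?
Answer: -1/439 ≈ -0.0022779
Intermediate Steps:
1/((-208 + 298) + n) = 1/((-208 + 298) - 529) = 1/(90 - 529) = 1/(-439) = -1/439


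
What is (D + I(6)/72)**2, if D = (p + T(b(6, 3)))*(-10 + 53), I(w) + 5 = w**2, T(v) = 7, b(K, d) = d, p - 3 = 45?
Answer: 29005836721/5184 ≈ 5.5953e+6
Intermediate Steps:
p = 48 (p = 3 + 45 = 48)
I(w) = -5 + w**2
D = 2365 (D = (48 + 7)*(-10 + 53) = 55*43 = 2365)
(D + I(6)/72)**2 = (2365 + (-5 + 6**2)/72)**2 = (2365 + (-5 + 36)*(1/72))**2 = (2365 + 31*(1/72))**2 = (2365 + 31/72)**2 = (170311/72)**2 = 29005836721/5184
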